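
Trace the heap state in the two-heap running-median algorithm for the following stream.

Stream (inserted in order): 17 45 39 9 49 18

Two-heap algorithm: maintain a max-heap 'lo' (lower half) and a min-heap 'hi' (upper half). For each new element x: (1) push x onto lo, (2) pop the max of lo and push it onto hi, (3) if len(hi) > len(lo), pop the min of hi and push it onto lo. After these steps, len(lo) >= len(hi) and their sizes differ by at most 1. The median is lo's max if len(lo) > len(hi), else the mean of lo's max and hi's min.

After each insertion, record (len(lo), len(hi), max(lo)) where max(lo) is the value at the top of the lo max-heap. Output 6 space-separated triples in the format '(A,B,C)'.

Answer: (1,0,17) (1,1,17) (2,1,39) (2,2,17) (3,2,39) (3,3,18)

Derivation:
Step 1: insert 17 -> lo=[17] hi=[] -> (len(lo)=1, len(hi)=0, max(lo)=17)
Step 2: insert 45 -> lo=[17] hi=[45] -> (len(lo)=1, len(hi)=1, max(lo)=17)
Step 3: insert 39 -> lo=[17, 39] hi=[45] -> (len(lo)=2, len(hi)=1, max(lo)=39)
Step 4: insert 9 -> lo=[9, 17] hi=[39, 45] -> (len(lo)=2, len(hi)=2, max(lo)=17)
Step 5: insert 49 -> lo=[9, 17, 39] hi=[45, 49] -> (len(lo)=3, len(hi)=2, max(lo)=39)
Step 6: insert 18 -> lo=[9, 17, 18] hi=[39, 45, 49] -> (len(lo)=3, len(hi)=3, max(lo)=18)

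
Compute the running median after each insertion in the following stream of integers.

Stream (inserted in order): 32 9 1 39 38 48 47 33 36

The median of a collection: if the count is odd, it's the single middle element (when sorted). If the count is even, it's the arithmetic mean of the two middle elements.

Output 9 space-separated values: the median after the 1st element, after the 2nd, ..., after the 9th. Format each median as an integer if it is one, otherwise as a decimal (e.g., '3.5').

Answer: 32 20.5 9 20.5 32 35 38 35.5 36

Derivation:
Step 1: insert 32 -> lo=[32] (size 1, max 32) hi=[] (size 0) -> median=32
Step 2: insert 9 -> lo=[9] (size 1, max 9) hi=[32] (size 1, min 32) -> median=20.5
Step 3: insert 1 -> lo=[1, 9] (size 2, max 9) hi=[32] (size 1, min 32) -> median=9
Step 4: insert 39 -> lo=[1, 9] (size 2, max 9) hi=[32, 39] (size 2, min 32) -> median=20.5
Step 5: insert 38 -> lo=[1, 9, 32] (size 3, max 32) hi=[38, 39] (size 2, min 38) -> median=32
Step 6: insert 48 -> lo=[1, 9, 32] (size 3, max 32) hi=[38, 39, 48] (size 3, min 38) -> median=35
Step 7: insert 47 -> lo=[1, 9, 32, 38] (size 4, max 38) hi=[39, 47, 48] (size 3, min 39) -> median=38
Step 8: insert 33 -> lo=[1, 9, 32, 33] (size 4, max 33) hi=[38, 39, 47, 48] (size 4, min 38) -> median=35.5
Step 9: insert 36 -> lo=[1, 9, 32, 33, 36] (size 5, max 36) hi=[38, 39, 47, 48] (size 4, min 38) -> median=36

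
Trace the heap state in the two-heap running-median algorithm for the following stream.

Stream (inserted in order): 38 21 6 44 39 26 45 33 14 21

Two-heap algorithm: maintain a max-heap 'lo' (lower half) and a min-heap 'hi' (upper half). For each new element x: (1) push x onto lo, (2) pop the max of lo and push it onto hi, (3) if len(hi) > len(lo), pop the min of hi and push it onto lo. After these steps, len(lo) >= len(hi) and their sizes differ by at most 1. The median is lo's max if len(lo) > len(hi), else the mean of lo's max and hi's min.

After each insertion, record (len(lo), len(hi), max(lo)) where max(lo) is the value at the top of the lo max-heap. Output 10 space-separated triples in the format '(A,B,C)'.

Answer: (1,0,38) (1,1,21) (2,1,21) (2,2,21) (3,2,38) (3,3,26) (4,3,38) (4,4,33) (5,4,33) (5,5,26)

Derivation:
Step 1: insert 38 -> lo=[38] hi=[] -> (len(lo)=1, len(hi)=0, max(lo)=38)
Step 2: insert 21 -> lo=[21] hi=[38] -> (len(lo)=1, len(hi)=1, max(lo)=21)
Step 3: insert 6 -> lo=[6, 21] hi=[38] -> (len(lo)=2, len(hi)=1, max(lo)=21)
Step 4: insert 44 -> lo=[6, 21] hi=[38, 44] -> (len(lo)=2, len(hi)=2, max(lo)=21)
Step 5: insert 39 -> lo=[6, 21, 38] hi=[39, 44] -> (len(lo)=3, len(hi)=2, max(lo)=38)
Step 6: insert 26 -> lo=[6, 21, 26] hi=[38, 39, 44] -> (len(lo)=3, len(hi)=3, max(lo)=26)
Step 7: insert 45 -> lo=[6, 21, 26, 38] hi=[39, 44, 45] -> (len(lo)=4, len(hi)=3, max(lo)=38)
Step 8: insert 33 -> lo=[6, 21, 26, 33] hi=[38, 39, 44, 45] -> (len(lo)=4, len(hi)=4, max(lo)=33)
Step 9: insert 14 -> lo=[6, 14, 21, 26, 33] hi=[38, 39, 44, 45] -> (len(lo)=5, len(hi)=4, max(lo)=33)
Step 10: insert 21 -> lo=[6, 14, 21, 21, 26] hi=[33, 38, 39, 44, 45] -> (len(lo)=5, len(hi)=5, max(lo)=26)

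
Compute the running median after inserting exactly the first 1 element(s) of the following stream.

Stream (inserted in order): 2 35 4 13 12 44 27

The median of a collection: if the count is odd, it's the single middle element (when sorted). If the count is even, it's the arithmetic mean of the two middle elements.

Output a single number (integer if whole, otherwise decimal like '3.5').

Answer: 2

Derivation:
Step 1: insert 2 -> lo=[2] (size 1, max 2) hi=[] (size 0) -> median=2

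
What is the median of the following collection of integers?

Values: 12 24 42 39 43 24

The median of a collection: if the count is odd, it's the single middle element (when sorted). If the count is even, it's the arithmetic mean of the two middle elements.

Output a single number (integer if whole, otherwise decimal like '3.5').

Step 1: insert 12 -> lo=[12] (size 1, max 12) hi=[] (size 0) -> median=12
Step 2: insert 24 -> lo=[12] (size 1, max 12) hi=[24] (size 1, min 24) -> median=18
Step 3: insert 42 -> lo=[12, 24] (size 2, max 24) hi=[42] (size 1, min 42) -> median=24
Step 4: insert 39 -> lo=[12, 24] (size 2, max 24) hi=[39, 42] (size 2, min 39) -> median=31.5
Step 5: insert 43 -> lo=[12, 24, 39] (size 3, max 39) hi=[42, 43] (size 2, min 42) -> median=39
Step 6: insert 24 -> lo=[12, 24, 24] (size 3, max 24) hi=[39, 42, 43] (size 3, min 39) -> median=31.5

Answer: 31.5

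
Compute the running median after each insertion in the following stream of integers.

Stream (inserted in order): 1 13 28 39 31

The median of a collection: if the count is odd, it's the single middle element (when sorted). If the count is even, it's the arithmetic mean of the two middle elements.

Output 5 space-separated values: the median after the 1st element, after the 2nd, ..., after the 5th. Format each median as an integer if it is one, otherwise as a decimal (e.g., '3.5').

Step 1: insert 1 -> lo=[1] (size 1, max 1) hi=[] (size 0) -> median=1
Step 2: insert 13 -> lo=[1] (size 1, max 1) hi=[13] (size 1, min 13) -> median=7
Step 3: insert 28 -> lo=[1, 13] (size 2, max 13) hi=[28] (size 1, min 28) -> median=13
Step 4: insert 39 -> lo=[1, 13] (size 2, max 13) hi=[28, 39] (size 2, min 28) -> median=20.5
Step 5: insert 31 -> lo=[1, 13, 28] (size 3, max 28) hi=[31, 39] (size 2, min 31) -> median=28

Answer: 1 7 13 20.5 28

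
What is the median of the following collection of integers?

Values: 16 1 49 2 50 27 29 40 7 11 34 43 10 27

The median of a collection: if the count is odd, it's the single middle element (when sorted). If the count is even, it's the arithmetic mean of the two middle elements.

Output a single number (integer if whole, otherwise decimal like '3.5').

Step 1: insert 16 -> lo=[16] (size 1, max 16) hi=[] (size 0) -> median=16
Step 2: insert 1 -> lo=[1] (size 1, max 1) hi=[16] (size 1, min 16) -> median=8.5
Step 3: insert 49 -> lo=[1, 16] (size 2, max 16) hi=[49] (size 1, min 49) -> median=16
Step 4: insert 2 -> lo=[1, 2] (size 2, max 2) hi=[16, 49] (size 2, min 16) -> median=9
Step 5: insert 50 -> lo=[1, 2, 16] (size 3, max 16) hi=[49, 50] (size 2, min 49) -> median=16
Step 6: insert 27 -> lo=[1, 2, 16] (size 3, max 16) hi=[27, 49, 50] (size 3, min 27) -> median=21.5
Step 7: insert 29 -> lo=[1, 2, 16, 27] (size 4, max 27) hi=[29, 49, 50] (size 3, min 29) -> median=27
Step 8: insert 40 -> lo=[1, 2, 16, 27] (size 4, max 27) hi=[29, 40, 49, 50] (size 4, min 29) -> median=28
Step 9: insert 7 -> lo=[1, 2, 7, 16, 27] (size 5, max 27) hi=[29, 40, 49, 50] (size 4, min 29) -> median=27
Step 10: insert 11 -> lo=[1, 2, 7, 11, 16] (size 5, max 16) hi=[27, 29, 40, 49, 50] (size 5, min 27) -> median=21.5
Step 11: insert 34 -> lo=[1, 2, 7, 11, 16, 27] (size 6, max 27) hi=[29, 34, 40, 49, 50] (size 5, min 29) -> median=27
Step 12: insert 43 -> lo=[1, 2, 7, 11, 16, 27] (size 6, max 27) hi=[29, 34, 40, 43, 49, 50] (size 6, min 29) -> median=28
Step 13: insert 10 -> lo=[1, 2, 7, 10, 11, 16, 27] (size 7, max 27) hi=[29, 34, 40, 43, 49, 50] (size 6, min 29) -> median=27
Step 14: insert 27 -> lo=[1, 2, 7, 10, 11, 16, 27] (size 7, max 27) hi=[27, 29, 34, 40, 43, 49, 50] (size 7, min 27) -> median=27

Answer: 27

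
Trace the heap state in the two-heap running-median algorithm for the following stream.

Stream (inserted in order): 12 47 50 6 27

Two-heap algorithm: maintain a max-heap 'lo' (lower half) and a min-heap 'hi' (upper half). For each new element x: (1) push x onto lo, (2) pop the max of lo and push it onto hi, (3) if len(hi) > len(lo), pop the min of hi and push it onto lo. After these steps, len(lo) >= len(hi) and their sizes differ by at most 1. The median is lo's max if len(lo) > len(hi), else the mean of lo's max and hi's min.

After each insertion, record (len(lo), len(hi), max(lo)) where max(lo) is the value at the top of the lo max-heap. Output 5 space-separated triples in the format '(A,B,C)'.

Step 1: insert 12 -> lo=[12] hi=[] -> (len(lo)=1, len(hi)=0, max(lo)=12)
Step 2: insert 47 -> lo=[12] hi=[47] -> (len(lo)=1, len(hi)=1, max(lo)=12)
Step 3: insert 50 -> lo=[12, 47] hi=[50] -> (len(lo)=2, len(hi)=1, max(lo)=47)
Step 4: insert 6 -> lo=[6, 12] hi=[47, 50] -> (len(lo)=2, len(hi)=2, max(lo)=12)
Step 5: insert 27 -> lo=[6, 12, 27] hi=[47, 50] -> (len(lo)=3, len(hi)=2, max(lo)=27)

Answer: (1,0,12) (1,1,12) (2,1,47) (2,2,12) (3,2,27)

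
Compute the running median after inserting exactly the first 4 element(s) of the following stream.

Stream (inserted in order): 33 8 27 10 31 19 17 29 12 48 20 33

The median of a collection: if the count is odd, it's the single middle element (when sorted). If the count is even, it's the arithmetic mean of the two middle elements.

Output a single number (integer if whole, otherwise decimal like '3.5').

Answer: 18.5

Derivation:
Step 1: insert 33 -> lo=[33] (size 1, max 33) hi=[] (size 0) -> median=33
Step 2: insert 8 -> lo=[8] (size 1, max 8) hi=[33] (size 1, min 33) -> median=20.5
Step 3: insert 27 -> lo=[8, 27] (size 2, max 27) hi=[33] (size 1, min 33) -> median=27
Step 4: insert 10 -> lo=[8, 10] (size 2, max 10) hi=[27, 33] (size 2, min 27) -> median=18.5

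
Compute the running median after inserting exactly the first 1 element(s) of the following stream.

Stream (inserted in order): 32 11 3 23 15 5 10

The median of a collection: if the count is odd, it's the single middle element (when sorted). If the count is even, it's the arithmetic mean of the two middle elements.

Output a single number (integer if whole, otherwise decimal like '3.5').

Answer: 32

Derivation:
Step 1: insert 32 -> lo=[32] (size 1, max 32) hi=[] (size 0) -> median=32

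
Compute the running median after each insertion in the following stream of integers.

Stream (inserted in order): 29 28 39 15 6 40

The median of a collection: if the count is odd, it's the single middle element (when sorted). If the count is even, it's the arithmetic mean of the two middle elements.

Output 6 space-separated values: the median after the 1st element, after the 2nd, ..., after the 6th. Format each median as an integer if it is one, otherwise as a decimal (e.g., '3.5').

Step 1: insert 29 -> lo=[29] (size 1, max 29) hi=[] (size 0) -> median=29
Step 2: insert 28 -> lo=[28] (size 1, max 28) hi=[29] (size 1, min 29) -> median=28.5
Step 3: insert 39 -> lo=[28, 29] (size 2, max 29) hi=[39] (size 1, min 39) -> median=29
Step 4: insert 15 -> lo=[15, 28] (size 2, max 28) hi=[29, 39] (size 2, min 29) -> median=28.5
Step 5: insert 6 -> lo=[6, 15, 28] (size 3, max 28) hi=[29, 39] (size 2, min 29) -> median=28
Step 6: insert 40 -> lo=[6, 15, 28] (size 3, max 28) hi=[29, 39, 40] (size 3, min 29) -> median=28.5

Answer: 29 28.5 29 28.5 28 28.5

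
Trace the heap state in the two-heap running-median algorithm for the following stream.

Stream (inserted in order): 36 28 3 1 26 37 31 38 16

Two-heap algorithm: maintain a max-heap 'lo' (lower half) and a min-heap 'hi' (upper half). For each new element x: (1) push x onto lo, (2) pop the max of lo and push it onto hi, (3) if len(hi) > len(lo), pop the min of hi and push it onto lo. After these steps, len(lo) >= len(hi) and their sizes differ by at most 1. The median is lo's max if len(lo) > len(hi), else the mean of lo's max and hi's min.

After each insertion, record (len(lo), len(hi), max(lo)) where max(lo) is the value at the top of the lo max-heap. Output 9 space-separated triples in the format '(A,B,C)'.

Step 1: insert 36 -> lo=[36] hi=[] -> (len(lo)=1, len(hi)=0, max(lo)=36)
Step 2: insert 28 -> lo=[28] hi=[36] -> (len(lo)=1, len(hi)=1, max(lo)=28)
Step 3: insert 3 -> lo=[3, 28] hi=[36] -> (len(lo)=2, len(hi)=1, max(lo)=28)
Step 4: insert 1 -> lo=[1, 3] hi=[28, 36] -> (len(lo)=2, len(hi)=2, max(lo)=3)
Step 5: insert 26 -> lo=[1, 3, 26] hi=[28, 36] -> (len(lo)=3, len(hi)=2, max(lo)=26)
Step 6: insert 37 -> lo=[1, 3, 26] hi=[28, 36, 37] -> (len(lo)=3, len(hi)=3, max(lo)=26)
Step 7: insert 31 -> lo=[1, 3, 26, 28] hi=[31, 36, 37] -> (len(lo)=4, len(hi)=3, max(lo)=28)
Step 8: insert 38 -> lo=[1, 3, 26, 28] hi=[31, 36, 37, 38] -> (len(lo)=4, len(hi)=4, max(lo)=28)
Step 9: insert 16 -> lo=[1, 3, 16, 26, 28] hi=[31, 36, 37, 38] -> (len(lo)=5, len(hi)=4, max(lo)=28)

Answer: (1,0,36) (1,1,28) (2,1,28) (2,2,3) (3,2,26) (3,3,26) (4,3,28) (4,4,28) (5,4,28)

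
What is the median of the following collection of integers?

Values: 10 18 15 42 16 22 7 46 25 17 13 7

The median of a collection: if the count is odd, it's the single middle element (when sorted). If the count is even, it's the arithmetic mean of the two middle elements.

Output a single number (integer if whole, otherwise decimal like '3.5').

Step 1: insert 10 -> lo=[10] (size 1, max 10) hi=[] (size 0) -> median=10
Step 2: insert 18 -> lo=[10] (size 1, max 10) hi=[18] (size 1, min 18) -> median=14
Step 3: insert 15 -> lo=[10, 15] (size 2, max 15) hi=[18] (size 1, min 18) -> median=15
Step 4: insert 42 -> lo=[10, 15] (size 2, max 15) hi=[18, 42] (size 2, min 18) -> median=16.5
Step 5: insert 16 -> lo=[10, 15, 16] (size 3, max 16) hi=[18, 42] (size 2, min 18) -> median=16
Step 6: insert 22 -> lo=[10, 15, 16] (size 3, max 16) hi=[18, 22, 42] (size 3, min 18) -> median=17
Step 7: insert 7 -> lo=[7, 10, 15, 16] (size 4, max 16) hi=[18, 22, 42] (size 3, min 18) -> median=16
Step 8: insert 46 -> lo=[7, 10, 15, 16] (size 4, max 16) hi=[18, 22, 42, 46] (size 4, min 18) -> median=17
Step 9: insert 25 -> lo=[7, 10, 15, 16, 18] (size 5, max 18) hi=[22, 25, 42, 46] (size 4, min 22) -> median=18
Step 10: insert 17 -> lo=[7, 10, 15, 16, 17] (size 5, max 17) hi=[18, 22, 25, 42, 46] (size 5, min 18) -> median=17.5
Step 11: insert 13 -> lo=[7, 10, 13, 15, 16, 17] (size 6, max 17) hi=[18, 22, 25, 42, 46] (size 5, min 18) -> median=17
Step 12: insert 7 -> lo=[7, 7, 10, 13, 15, 16] (size 6, max 16) hi=[17, 18, 22, 25, 42, 46] (size 6, min 17) -> median=16.5

Answer: 16.5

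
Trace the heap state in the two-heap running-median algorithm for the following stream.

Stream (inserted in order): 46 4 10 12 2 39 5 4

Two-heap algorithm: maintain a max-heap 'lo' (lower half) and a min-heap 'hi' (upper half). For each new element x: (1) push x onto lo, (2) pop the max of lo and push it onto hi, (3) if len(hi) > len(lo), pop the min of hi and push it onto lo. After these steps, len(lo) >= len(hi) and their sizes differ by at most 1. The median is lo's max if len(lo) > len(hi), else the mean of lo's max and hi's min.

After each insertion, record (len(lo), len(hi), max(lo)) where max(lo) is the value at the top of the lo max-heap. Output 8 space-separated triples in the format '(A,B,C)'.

Step 1: insert 46 -> lo=[46] hi=[] -> (len(lo)=1, len(hi)=0, max(lo)=46)
Step 2: insert 4 -> lo=[4] hi=[46] -> (len(lo)=1, len(hi)=1, max(lo)=4)
Step 3: insert 10 -> lo=[4, 10] hi=[46] -> (len(lo)=2, len(hi)=1, max(lo)=10)
Step 4: insert 12 -> lo=[4, 10] hi=[12, 46] -> (len(lo)=2, len(hi)=2, max(lo)=10)
Step 5: insert 2 -> lo=[2, 4, 10] hi=[12, 46] -> (len(lo)=3, len(hi)=2, max(lo)=10)
Step 6: insert 39 -> lo=[2, 4, 10] hi=[12, 39, 46] -> (len(lo)=3, len(hi)=3, max(lo)=10)
Step 7: insert 5 -> lo=[2, 4, 5, 10] hi=[12, 39, 46] -> (len(lo)=4, len(hi)=3, max(lo)=10)
Step 8: insert 4 -> lo=[2, 4, 4, 5] hi=[10, 12, 39, 46] -> (len(lo)=4, len(hi)=4, max(lo)=5)

Answer: (1,0,46) (1,1,4) (2,1,10) (2,2,10) (3,2,10) (3,3,10) (4,3,10) (4,4,5)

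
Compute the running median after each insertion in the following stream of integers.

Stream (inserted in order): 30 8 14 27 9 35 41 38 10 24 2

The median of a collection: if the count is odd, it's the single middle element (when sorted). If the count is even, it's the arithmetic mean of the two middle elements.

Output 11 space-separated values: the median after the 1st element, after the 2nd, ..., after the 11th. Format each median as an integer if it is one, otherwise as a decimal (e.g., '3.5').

Step 1: insert 30 -> lo=[30] (size 1, max 30) hi=[] (size 0) -> median=30
Step 2: insert 8 -> lo=[8] (size 1, max 8) hi=[30] (size 1, min 30) -> median=19
Step 3: insert 14 -> lo=[8, 14] (size 2, max 14) hi=[30] (size 1, min 30) -> median=14
Step 4: insert 27 -> lo=[8, 14] (size 2, max 14) hi=[27, 30] (size 2, min 27) -> median=20.5
Step 5: insert 9 -> lo=[8, 9, 14] (size 3, max 14) hi=[27, 30] (size 2, min 27) -> median=14
Step 6: insert 35 -> lo=[8, 9, 14] (size 3, max 14) hi=[27, 30, 35] (size 3, min 27) -> median=20.5
Step 7: insert 41 -> lo=[8, 9, 14, 27] (size 4, max 27) hi=[30, 35, 41] (size 3, min 30) -> median=27
Step 8: insert 38 -> lo=[8, 9, 14, 27] (size 4, max 27) hi=[30, 35, 38, 41] (size 4, min 30) -> median=28.5
Step 9: insert 10 -> lo=[8, 9, 10, 14, 27] (size 5, max 27) hi=[30, 35, 38, 41] (size 4, min 30) -> median=27
Step 10: insert 24 -> lo=[8, 9, 10, 14, 24] (size 5, max 24) hi=[27, 30, 35, 38, 41] (size 5, min 27) -> median=25.5
Step 11: insert 2 -> lo=[2, 8, 9, 10, 14, 24] (size 6, max 24) hi=[27, 30, 35, 38, 41] (size 5, min 27) -> median=24

Answer: 30 19 14 20.5 14 20.5 27 28.5 27 25.5 24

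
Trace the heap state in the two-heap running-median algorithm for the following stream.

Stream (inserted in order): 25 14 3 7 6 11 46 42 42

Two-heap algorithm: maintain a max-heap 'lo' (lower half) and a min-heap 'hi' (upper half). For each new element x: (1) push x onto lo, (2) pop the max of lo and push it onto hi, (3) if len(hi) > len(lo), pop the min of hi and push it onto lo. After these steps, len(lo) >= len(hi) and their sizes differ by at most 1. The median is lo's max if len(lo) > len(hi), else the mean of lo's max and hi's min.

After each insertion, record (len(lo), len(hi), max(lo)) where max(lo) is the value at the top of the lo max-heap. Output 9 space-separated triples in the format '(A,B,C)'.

Answer: (1,0,25) (1,1,14) (2,1,14) (2,2,7) (3,2,7) (3,3,7) (4,3,11) (4,4,11) (5,4,14)

Derivation:
Step 1: insert 25 -> lo=[25] hi=[] -> (len(lo)=1, len(hi)=0, max(lo)=25)
Step 2: insert 14 -> lo=[14] hi=[25] -> (len(lo)=1, len(hi)=1, max(lo)=14)
Step 3: insert 3 -> lo=[3, 14] hi=[25] -> (len(lo)=2, len(hi)=1, max(lo)=14)
Step 4: insert 7 -> lo=[3, 7] hi=[14, 25] -> (len(lo)=2, len(hi)=2, max(lo)=7)
Step 5: insert 6 -> lo=[3, 6, 7] hi=[14, 25] -> (len(lo)=3, len(hi)=2, max(lo)=7)
Step 6: insert 11 -> lo=[3, 6, 7] hi=[11, 14, 25] -> (len(lo)=3, len(hi)=3, max(lo)=7)
Step 7: insert 46 -> lo=[3, 6, 7, 11] hi=[14, 25, 46] -> (len(lo)=4, len(hi)=3, max(lo)=11)
Step 8: insert 42 -> lo=[3, 6, 7, 11] hi=[14, 25, 42, 46] -> (len(lo)=4, len(hi)=4, max(lo)=11)
Step 9: insert 42 -> lo=[3, 6, 7, 11, 14] hi=[25, 42, 42, 46] -> (len(lo)=5, len(hi)=4, max(lo)=14)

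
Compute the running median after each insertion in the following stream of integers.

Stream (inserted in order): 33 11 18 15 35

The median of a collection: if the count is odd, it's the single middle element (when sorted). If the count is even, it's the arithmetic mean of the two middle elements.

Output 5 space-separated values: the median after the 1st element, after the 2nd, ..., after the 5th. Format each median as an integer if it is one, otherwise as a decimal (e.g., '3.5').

Step 1: insert 33 -> lo=[33] (size 1, max 33) hi=[] (size 0) -> median=33
Step 2: insert 11 -> lo=[11] (size 1, max 11) hi=[33] (size 1, min 33) -> median=22
Step 3: insert 18 -> lo=[11, 18] (size 2, max 18) hi=[33] (size 1, min 33) -> median=18
Step 4: insert 15 -> lo=[11, 15] (size 2, max 15) hi=[18, 33] (size 2, min 18) -> median=16.5
Step 5: insert 35 -> lo=[11, 15, 18] (size 3, max 18) hi=[33, 35] (size 2, min 33) -> median=18

Answer: 33 22 18 16.5 18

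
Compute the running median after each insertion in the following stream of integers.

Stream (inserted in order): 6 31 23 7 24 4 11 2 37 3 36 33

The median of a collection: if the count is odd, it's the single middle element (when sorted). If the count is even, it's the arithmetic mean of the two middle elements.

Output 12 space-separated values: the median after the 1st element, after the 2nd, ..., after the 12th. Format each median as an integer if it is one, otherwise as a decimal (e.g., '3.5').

Answer: 6 18.5 23 15 23 15 11 9 11 9 11 17

Derivation:
Step 1: insert 6 -> lo=[6] (size 1, max 6) hi=[] (size 0) -> median=6
Step 2: insert 31 -> lo=[6] (size 1, max 6) hi=[31] (size 1, min 31) -> median=18.5
Step 3: insert 23 -> lo=[6, 23] (size 2, max 23) hi=[31] (size 1, min 31) -> median=23
Step 4: insert 7 -> lo=[6, 7] (size 2, max 7) hi=[23, 31] (size 2, min 23) -> median=15
Step 5: insert 24 -> lo=[6, 7, 23] (size 3, max 23) hi=[24, 31] (size 2, min 24) -> median=23
Step 6: insert 4 -> lo=[4, 6, 7] (size 3, max 7) hi=[23, 24, 31] (size 3, min 23) -> median=15
Step 7: insert 11 -> lo=[4, 6, 7, 11] (size 4, max 11) hi=[23, 24, 31] (size 3, min 23) -> median=11
Step 8: insert 2 -> lo=[2, 4, 6, 7] (size 4, max 7) hi=[11, 23, 24, 31] (size 4, min 11) -> median=9
Step 9: insert 37 -> lo=[2, 4, 6, 7, 11] (size 5, max 11) hi=[23, 24, 31, 37] (size 4, min 23) -> median=11
Step 10: insert 3 -> lo=[2, 3, 4, 6, 7] (size 5, max 7) hi=[11, 23, 24, 31, 37] (size 5, min 11) -> median=9
Step 11: insert 36 -> lo=[2, 3, 4, 6, 7, 11] (size 6, max 11) hi=[23, 24, 31, 36, 37] (size 5, min 23) -> median=11
Step 12: insert 33 -> lo=[2, 3, 4, 6, 7, 11] (size 6, max 11) hi=[23, 24, 31, 33, 36, 37] (size 6, min 23) -> median=17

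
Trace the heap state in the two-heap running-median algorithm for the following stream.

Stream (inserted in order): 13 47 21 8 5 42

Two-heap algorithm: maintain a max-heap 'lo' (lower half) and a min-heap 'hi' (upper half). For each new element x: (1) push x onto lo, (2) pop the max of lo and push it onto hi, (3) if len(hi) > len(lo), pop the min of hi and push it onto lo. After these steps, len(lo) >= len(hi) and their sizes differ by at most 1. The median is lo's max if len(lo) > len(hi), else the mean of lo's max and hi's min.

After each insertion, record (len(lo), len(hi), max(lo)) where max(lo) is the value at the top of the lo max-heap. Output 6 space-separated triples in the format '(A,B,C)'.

Answer: (1,0,13) (1,1,13) (2,1,21) (2,2,13) (3,2,13) (3,3,13)

Derivation:
Step 1: insert 13 -> lo=[13] hi=[] -> (len(lo)=1, len(hi)=0, max(lo)=13)
Step 2: insert 47 -> lo=[13] hi=[47] -> (len(lo)=1, len(hi)=1, max(lo)=13)
Step 3: insert 21 -> lo=[13, 21] hi=[47] -> (len(lo)=2, len(hi)=1, max(lo)=21)
Step 4: insert 8 -> lo=[8, 13] hi=[21, 47] -> (len(lo)=2, len(hi)=2, max(lo)=13)
Step 5: insert 5 -> lo=[5, 8, 13] hi=[21, 47] -> (len(lo)=3, len(hi)=2, max(lo)=13)
Step 6: insert 42 -> lo=[5, 8, 13] hi=[21, 42, 47] -> (len(lo)=3, len(hi)=3, max(lo)=13)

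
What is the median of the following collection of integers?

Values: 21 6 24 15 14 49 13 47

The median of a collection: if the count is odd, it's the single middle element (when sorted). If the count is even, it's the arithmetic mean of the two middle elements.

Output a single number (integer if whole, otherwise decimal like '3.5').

Answer: 18

Derivation:
Step 1: insert 21 -> lo=[21] (size 1, max 21) hi=[] (size 0) -> median=21
Step 2: insert 6 -> lo=[6] (size 1, max 6) hi=[21] (size 1, min 21) -> median=13.5
Step 3: insert 24 -> lo=[6, 21] (size 2, max 21) hi=[24] (size 1, min 24) -> median=21
Step 4: insert 15 -> lo=[6, 15] (size 2, max 15) hi=[21, 24] (size 2, min 21) -> median=18
Step 5: insert 14 -> lo=[6, 14, 15] (size 3, max 15) hi=[21, 24] (size 2, min 21) -> median=15
Step 6: insert 49 -> lo=[6, 14, 15] (size 3, max 15) hi=[21, 24, 49] (size 3, min 21) -> median=18
Step 7: insert 13 -> lo=[6, 13, 14, 15] (size 4, max 15) hi=[21, 24, 49] (size 3, min 21) -> median=15
Step 8: insert 47 -> lo=[6, 13, 14, 15] (size 4, max 15) hi=[21, 24, 47, 49] (size 4, min 21) -> median=18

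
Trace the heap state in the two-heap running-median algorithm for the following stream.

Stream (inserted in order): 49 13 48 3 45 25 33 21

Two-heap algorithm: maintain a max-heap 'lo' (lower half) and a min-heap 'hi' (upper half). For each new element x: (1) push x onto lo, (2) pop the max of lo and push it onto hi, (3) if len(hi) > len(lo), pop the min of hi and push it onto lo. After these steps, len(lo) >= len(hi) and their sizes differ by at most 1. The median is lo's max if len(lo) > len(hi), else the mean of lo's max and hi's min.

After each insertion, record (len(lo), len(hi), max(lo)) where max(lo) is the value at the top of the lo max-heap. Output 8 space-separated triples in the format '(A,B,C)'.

Step 1: insert 49 -> lo=[49] hi=[] -> (len(lo)=1, len(hi)=0, max(lo)=49)
Step 2: insert 13 -> lo=[13] hi=[49] -> (len(lo)=1, len(hi)=1, max(lo)=13)
Step 3: insert 48 -> lo=[13, 48] hi=[49] -> (len(lo)=2, len(hi)=1, max(lo)=48)
Step 4: insert 3 -> lo=[3, 13] hi=[48, 49] -> (len(lo)=2, len(hi)=2, max(lo)=13)
Step 5: insert 45 -> lo=[3, 13, 45] hi=[48, 49] -> (len(lo)=3, len(hi)=2, max(lo)=45)
Step 6: insert 25 -> lo=[3, 13, 25] hi=[45, 48, 49] -> (len(lo)=3, len(hi)=3, max(lo)=25)
Step 7: insert 33 -> lo=[3, 13, 25, 33] hi=[45, 48, 49] -> (len(lo)=4, len(hi)=3, max(lo)=33)
Step 8: insert 21 -> lo=[3, 13, 21, 25] hi=[33, 45, 48, 49] -> (len(lo)=4, len(hi)=4, max(lo)=25)

Answer: (1,0,49) (1,1,13) (2,1,48) (2,2,13) (3,2,45) (3,3,25) (4,3,33) (4,4,25)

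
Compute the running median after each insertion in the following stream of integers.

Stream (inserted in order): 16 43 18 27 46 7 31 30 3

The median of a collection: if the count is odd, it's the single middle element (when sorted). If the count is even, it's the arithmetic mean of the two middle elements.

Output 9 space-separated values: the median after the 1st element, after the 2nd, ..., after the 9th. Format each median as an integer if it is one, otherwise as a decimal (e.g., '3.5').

Step 1: insert 16 -> lo=[16] (size 1, max 16) hi=[] (size 0) -> median=16
Step 2: insert 43 -> lo=[16] (size 1, max 16) hi=[43] (size 1, min 43) -> median=29.5
Step 3: insert 18 -> lo=[16, 18] (size 2, max 18) hi=[43] (size 1, min 43) -> median=18
Step 4: insert 27 -> lo=[16, 18] (size 2, max 18) hi=[27, 43] (size 2, min 27) -> median=22.5
Step 5: insert 46 -> lo=[16, 18, 27] (size 3, max 27) hi=[43, 46] (size 2, min 43) -> median=27
Step 6: insert 7 -> lo=[7, 16, 18] (size 3, max 18) hi=[27, 43, 46] (size 3, min 27) -> median=22.5
Step 7: insert 31 -> lo=[7, 16, 18, 27] (size 4, max 27) hi=[31, 43, 46] (size 3, min 31) -> median=27
Step 8: insert 30 -> lo=[7, 16, 18, 27] (size 4, max 27) hi=[30, 31, 43, 46] (size 4, min 30) -> median=28.5
Step 9: insert 3 -> lo=[3, 7, 16, 18, 27] (size 5, max 27) hi=[30, 31, 43, 46] (size 4, min 30) -> median=27

Answer: 16 29.5 18 22.5 27 22.5 27 28.5 27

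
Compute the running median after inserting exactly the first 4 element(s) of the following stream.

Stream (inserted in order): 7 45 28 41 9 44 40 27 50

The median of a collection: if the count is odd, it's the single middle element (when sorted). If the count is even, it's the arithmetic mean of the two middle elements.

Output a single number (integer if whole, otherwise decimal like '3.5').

Answer: 34.5

Derivation:
Step 1: insert 7 -> lo=[7] (size 1, max 7) hi=[] (size 0) -> median=7
Step 2: insert 45 -> lo=[7] (size 1, max 7) hi=[45] (size 1, min 45) -> median=26
Step 3: insert 28 -> lo=[7, 28] (size 2, max 28) hi=[45] (size 1, min 45) -> median=28
Step 4: insert 41 -> lo=[7, 28] (size 2, max 28) hi=[41, 45] (size 2, min 41) -> median=34.5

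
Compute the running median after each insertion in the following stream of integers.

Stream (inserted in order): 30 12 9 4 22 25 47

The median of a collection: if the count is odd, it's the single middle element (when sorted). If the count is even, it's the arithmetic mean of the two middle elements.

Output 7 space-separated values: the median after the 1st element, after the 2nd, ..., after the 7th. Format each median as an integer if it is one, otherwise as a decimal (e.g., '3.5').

Answer: 30 21 12 10.5 12 17 22

Derivation:
Step 1: insert 30 -> lo=[30] (size 1, max 30) hi=[] (size 0) -> median=30
Step 2: insert 12 -> lo=[12] (size 1, max 12) hi=[30] (size 1, min 30) -> median=21
Step 3: insert 9 -> lo=[9, 12] (size 2, max 12) hi=[30] (size 1, min 30) -> median=12
Step 4: insert 4 -> lo=[4, 9] (size 2, max 9) hi=[12, 30] (size 2, min 12) -> median=10.5
Step 5: insert 22 -> lo=[4, 9, 12] (size 3, max 12) hi=[22, 30] (size 2, min 22) -> median=12
Step 6: insert 25 -> lo=[4, 9, 12] (size 3, max 12) hi=[22, 25, 30] (size 3, min 22) -> median=17
Step 7: insert 47 -> lo=[4, 9, 12, 22] (size 4, max 22) hi=[25, 30, 47] (size 3, min 25) -> median=22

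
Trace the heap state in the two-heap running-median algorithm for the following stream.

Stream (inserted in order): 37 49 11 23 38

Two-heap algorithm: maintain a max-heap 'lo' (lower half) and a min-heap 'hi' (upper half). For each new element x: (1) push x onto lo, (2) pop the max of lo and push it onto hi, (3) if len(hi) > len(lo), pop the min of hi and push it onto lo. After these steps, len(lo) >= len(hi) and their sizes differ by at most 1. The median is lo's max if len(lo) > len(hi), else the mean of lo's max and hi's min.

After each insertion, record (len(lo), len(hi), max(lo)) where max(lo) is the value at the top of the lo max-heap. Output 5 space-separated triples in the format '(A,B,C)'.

Step 1: insert 37 -> lo=[37] hi=[] -> (len(lo)=1, len(hi)=0, max(lo)=37)
Step 2: insert 49 -> lo=[37] hi=[49] -> (len(lo)=1, len(hi)=1, max(lo)=37)
Step 3: insert 11 -> lo=[11, 37] hi=[49] -> (len(lo)=2, len(hi)=1, max(lo)=37)
Step 4: insert 23 -> lo=[11, 23] hi=[37, 49] -> (len(lo)=2, len(hi)=2, max(lo)=23)
Step 5: insert 38 -> lo=[11, 23, 37] hi=[38, 49] -> (len(lo)=3, len(hi)=2, max(lo)=37)

Answer: (1,0,37) (1,1,37) (2,1,37) (2,2,23) (3,2,37)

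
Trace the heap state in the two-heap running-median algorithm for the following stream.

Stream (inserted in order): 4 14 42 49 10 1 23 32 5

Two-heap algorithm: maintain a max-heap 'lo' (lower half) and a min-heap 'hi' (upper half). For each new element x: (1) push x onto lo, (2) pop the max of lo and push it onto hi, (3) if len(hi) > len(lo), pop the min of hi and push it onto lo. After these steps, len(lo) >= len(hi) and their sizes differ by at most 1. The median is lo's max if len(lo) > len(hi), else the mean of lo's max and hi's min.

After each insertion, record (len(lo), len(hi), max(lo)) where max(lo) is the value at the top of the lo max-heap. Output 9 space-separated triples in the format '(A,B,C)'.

Answer: (1,0,4) (1,1,4) (2,1,14) (2,2,14) (3,2,14) (3,3,10) (4,3,14) (4,4,14) (5,4,14)

Derivation:
Step 1: insert 4 -> lo=[4] hi=[] -> (len(lo)=1, len(hi)=0, max(lo)=4)
Step 2: insert 14 -> lo=[4] hi=[14] -> (len(lo)=1, len(hi)=1, max(lo)=4)
Step 3: insert 42 -> lo=[4, 14] hi=[42] -> (len(lo)=2, len(hi)=1, max(lo)=14)
Step 4: insert 49 -> lo=[4, 14] hi=[42, 49] -> (len(lo)=2, len(hi)=2, max(lo)=14)
Step 5: insert 10 -> lo=[4, 10, 14] hi=[42, 49] -> (len(lo)=3, len(hi)=2, max(lo)=14)
Step 6: insert 1 -> lo=[1, 4, 10] hi=[14, 42, 49] -> (len(lo)=3, len(hi)=3, max(lo)=10)
Step 7: insert 23 -> lo=[1, 4, 10, 14] hi=[23, 42, 49] -> (len(lo)=4, len(hi)=3, max(lo)=14)
Step 8: insert 32 -> lo=[1, 4, 10, 14] hi=[23, 32, 42, 49] -> (len(lo)=4, len(hi)=4, max(lo)=14)
Step 9: insert 5 -> lo=[1, 4, 5, 10, 14] hi=[23, 32, 42, 49] -> (len(lo)=5, len(hi)=4, max(lo)=14)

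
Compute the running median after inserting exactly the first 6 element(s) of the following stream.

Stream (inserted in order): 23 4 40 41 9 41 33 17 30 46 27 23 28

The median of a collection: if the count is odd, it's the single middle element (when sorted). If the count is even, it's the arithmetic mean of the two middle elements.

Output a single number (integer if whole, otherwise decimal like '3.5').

Step 1: insert 23 -> lo=[23] (size 1, max 23) hi=[] (size 0) -> median=23
Step 2: insert 4 -> lo=[4] (size 1, max 4) hi=[23] (size 1, min 23) -> median=13.5
Step 3: insert 40 -> lo=[4, 23] (size 2, max 23) hi=[40] (size 1, min 40) -> median=23
Step 4: insert 41 -> lo=[4, 23] (size 2, max 23) hi=[40, 41] (size 2, min 40) -> median=31.5
Step 5: insert 9 -> lo=[4, 9, 23] (size 3, max 23) hi=[40, 41] (size 2, min 40) -> median=23
Step 6: insert 41 -> lo=[4, 9, 23] (size 3, max 23) hi=[40, 41, 41] (size 3, min 40) -> median=31.5

Answer: 31.5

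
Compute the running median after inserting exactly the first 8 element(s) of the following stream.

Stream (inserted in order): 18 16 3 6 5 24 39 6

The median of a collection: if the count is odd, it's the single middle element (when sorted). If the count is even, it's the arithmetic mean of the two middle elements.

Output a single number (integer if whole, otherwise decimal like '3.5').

Step 1: insert 18 -> lo=[18] (size 1, max 18) hi=[] (size 0) -> median=18
Step 2: insert 16 -> lo=[16] (size 1, max 16) hi=[18] (size 1, min 18) -> median=17
Step 3: insert 3 -> lo=[3, 16] (size 2, max 16) hi=[18] (size 1, min 18) -> median=16
Step 4: insert 6 -> lo=[3, 6] (size 2, max 6) hi=[16, 18] (size 2, min 16) -> median=11
Step 5: insert 5 -> lo=[3, 5, 6] (size 3, max 6) hi=[16, 18] (size 2, min 16) -> median=6
Step 6: insert 24 -> lo=[3, 5, 6] (size 3, max 6) hi=[16, 18, 24] (size 3, min 16) -> median=11
Step 7: insert 39 -> lo=[3, 5, 6, 16] (size 4, max 16) hi=[18, 24, 39] (size 3, min 18) -> median=16
Step 8: insert 6 -> lo=[3, 5, 6, 6] (size 4, max 6) hi=[16, 18, 24, 39] (size 4, min 16) -> median=11

Answer: 11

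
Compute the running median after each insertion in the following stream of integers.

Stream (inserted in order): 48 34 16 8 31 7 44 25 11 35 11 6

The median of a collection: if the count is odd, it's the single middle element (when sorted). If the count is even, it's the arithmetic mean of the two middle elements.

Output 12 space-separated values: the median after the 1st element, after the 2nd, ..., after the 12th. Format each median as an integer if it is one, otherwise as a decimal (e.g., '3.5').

Step 1: insert 48 -> lo=[48] (size 1, max 48) hi=[] (size 0) -> median=48
Step 2: insert 34 -> lo=[34] (size 1, max 34) hi=[48] (size 1, min 48) -> median=41
Step 3: insert 16 -> lo=[16, 34] (size 2, max 34) hi=[48] (size 1, min 48) -> median=34
Step 4: insert 8 -> lo=[8, 16] (size 2, max 16) hi=[34, 48] (size 2, min 34) -> median=25
Step 5: insert 31 -> lo=[8, 16, 31] (size 3, max 31) hi=[34, 48] (size 2, min 34) -> median=31
Step 6: insert 7 -> lo=[7, 8, 16] (size 3, max 16) hi=[31, 34, 48] (size 3, min 31) -> median=23.5
Step 7: insert 44 -> lo=[7, 8, 16, 31] (size 4, max 31) hi=[34, 44, 48] (size 3, min 34) -> median=31
Step 8: insert 25 -> lo=[7, 8, 16, 25] (size 4, max 25) hi=[31, 34, 44, 48] (size 4, min 31) -> median=28
Step 9: insert 11 -> lo=[7, 8, 11, 16, 25] (size 5, max 25) hi=[31, 34, 44, 48] (size 4, min 31) -> median=25
Step 10: insert 35 -> lo=[7, 8, 11, 16, 25] (size 5, max 25) hi=[31, 34, 35, 44, 48] (size 5, min 31) -> median=28
Step 11: insert 11 -> lo=[7, 8, 11, 11, 16, 25] (size 6, max 25) hi=[31, 34, 35, 44, 48] (size 5, min 31) -> median=25
Step 12: insert 6 -> lo=[6, 7, 8, 11, 11, 16] (size 6, max 16) hi=[25, 31, 34, 35, 44, 48] (size 6, min 25) -> median=20.5

Answer: 48 41 34 25 31 23.5 31 28 25 28 25 20.5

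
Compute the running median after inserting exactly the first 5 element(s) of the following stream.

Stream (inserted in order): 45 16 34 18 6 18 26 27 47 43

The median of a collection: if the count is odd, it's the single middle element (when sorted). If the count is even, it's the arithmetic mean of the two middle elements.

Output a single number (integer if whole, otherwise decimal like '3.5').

Step 1: insert 45 -> lo=[45] (size 1, max 45) hi=[] (size 0) -> median=45
Step 2: insert 16 -> lo=[16] (size 1, max 16) hi=[45] (size 1, min 45) -> median=30.5
Step 3: insert 34 -> lo=[16, 34] (size 2, max 34) hi=[45] (size 1, min 45) -> median=34
Step 4: insert 18 -> lo=[16, 18] (size 2, max 18) hi=[34, 45] (size 2, min 34) -> median=26
Step 5: insert 6 -> lo=[6, 16, 18] (size 3, max 18) hi=[34, 45] (size 2, min 34) -> median=18

Answer: 18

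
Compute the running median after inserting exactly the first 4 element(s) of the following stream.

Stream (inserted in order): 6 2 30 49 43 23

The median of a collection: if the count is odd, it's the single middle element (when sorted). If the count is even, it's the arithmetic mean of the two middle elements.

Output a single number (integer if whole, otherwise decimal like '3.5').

Answer: 18

Derivation:
Step 1: insert 6 -> lo=[6] (size 1, max 6) hi=[] (size 0) -> median=6
Step 2: insert 2 -> lo=[2] (size 1, max 2) hi=[6] (size 1, min 6) -> median=4
Step 3: insert 30 -> lo=[2, 6] (size 2, max 6) hi=[30] (size 1, min 30) -> median=6
Step 4: insert 49 -> lo=[2, 6] (size 2, max 6) hi=[30, 49] (size 2, min 30) -> median=18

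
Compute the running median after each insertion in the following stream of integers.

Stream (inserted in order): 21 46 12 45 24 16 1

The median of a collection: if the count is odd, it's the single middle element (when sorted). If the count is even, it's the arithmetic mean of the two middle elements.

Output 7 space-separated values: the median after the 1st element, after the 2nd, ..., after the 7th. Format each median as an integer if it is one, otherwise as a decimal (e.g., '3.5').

Answer: 21 33.5 21 33 24 22.5 21

Derivation:
Step 1: insert 21 -> lo=[21] (size 1, max 21) hi=[] (size 0) -> median=21
Step 2: insert 46 -> lo=[21] (size 1, max 21) hi=[46] (size 1, min 46) -> median=33.5
Step 3: insert 12 -> lo=[12, 21] (size 2, max 21) hi=[46] (size 1, min 46) -> median=21
Step 4: insert 45 -> lo=[12, 21] (size 2, max 21) hi=[45, 46] (size 2, min 45) -> median=33
Step 5: insert 24 -> lo=[12, 21, 24] (size 3, max 24) hi=[45, 46] (size 2, min 45) -> median=24
Step 6: insert 16 -> lo=[12, 16, 21] (size 3, max 21) hi=[24, 45, 46] (size 3, min 24) -> median=22.5
Step 7: insert 1 -> lo=[1, 12, 16, 21] (size 4, max 21) hi=[24, 45, 46] (size 3, min 24) -> median=21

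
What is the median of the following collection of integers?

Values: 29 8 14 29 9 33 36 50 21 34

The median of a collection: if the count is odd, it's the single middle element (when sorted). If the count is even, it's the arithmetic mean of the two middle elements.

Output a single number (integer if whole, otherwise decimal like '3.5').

Answer: 29

Derivation:
Step 1: insert 29 -> lo=[29] (size 1, max 29) hi=[] (size 0) -> median=29
Step 2: insert 8 -> lo=[8] (size 1, max 8) hi=[29] (size 1, min 29) -> median=18.5
Step 3: insert 14 -> lo=[8, 14] (size 2, max 14) hi=[29] (size 1, min 29) -> median=14
Step 4: insert 29 -> lo=[8, 14] (size 2, max 14) hi=[29, 29] (size 2, min 29) -> median=21.5
Step 5: insert 9 -> lo=[8, 9, 14] (size 3, max 14) hi=[29, 29] (size 2, min 29) -> median=14
Step 6: insert 33 -> lo=[8, 9, 14] (size 3, max 14) hi=[29, 29, 33] (size 3, min 29) -> median=21.5
Step 7: insert 36 -> lo=[8, 9, 14, 29] (size 4, max 29) hi=[29, 33, 36] (size 3, min 29) -> median=29
Step 8: insert 50 -> lo=[8, 9, 14, 29] (size 4, max 29) hi=[29, 33, 36, 50] (size 4, min 29) -> median=29
Step 9: insert 21 -> lo=[8, 9, 14, 21, 29] (size 5, max 29) hi=[29, 33, 36, 50] (size 4, min 29) -> median=29
Step 10: insert 34 -> lo=[8, 9, 14, 21, 29] (size 5, max 29) hi=[29, 33, 34, 36, 50] (size 5, min 29) -> median=29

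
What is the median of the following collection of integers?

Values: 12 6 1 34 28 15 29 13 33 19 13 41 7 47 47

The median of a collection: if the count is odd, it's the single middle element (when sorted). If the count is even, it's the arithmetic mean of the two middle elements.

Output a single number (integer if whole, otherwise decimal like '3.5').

Step 1: insert 12 -> lo=[12] (size 1, max 12) hi=[] (size 0) -> median=12
Step 2: insert 6 -> lo=[6] (size 1, max 6) hi=[12] (size 1, min 12) -> median=9
Step 3: insert 1 -> lo=[1, 6] (size 2, max 6) hi=[12] (size 1, min 12) -> median=6
Step 4: insert 34 -> lo=[1, 6] (size 2, max 6) hi=[12, 34] (size 2, min 12) -> median=9
Step 5: insert 28 -> lo=[1, 6, 12] (size 3, max 12) hi=[28, 34] (size 2, min 28) -> median=12
Step 6: insert 15 -> lo=[1, 6, 12] (size 3, max 12) hi=[15, 28, 34] (size 3, min 15) -> median=13.5
Step 7: insert 29 -> lo=[1, 6, 12, 15] (size 4, max 15) hi=[28, 29, 34] (size 3, min 28) -> median=15
Step 8: insert 13 -> lo=[1, 6, 12, 13] (size 4, max 13) hi=[15, 28, 29, 34] (size 4, min 15) -> median=14
Step 9: insert 33 -> lo=[1, 6, 12, 13, 15] (size 5, max 15) hi=[28, 29, 33, 34] (size 4, min 28) -> median=15
Step 10: insert 19 -> lo=[1, 6, 12, 13, 15] (size 5, max 15) hi=[19, 28, 29, 33, 34] (size 5, min 19) -> median=17
Step 11: insert 13 -> lo=[1, 6, 12, 13, 13, 15] (size 6, max 15) hi=[19, 28, 29, 33, 34] (size 5, min 19) -> median=15
Step 12: insert 41 -> lo=[1, 6, 12, 13, 13, 15] (size 6, max 15) hi=[19, 28, 29, 33, 34, 41] (size 6, min 19) -> median=17
Step 13: insert 7 -> lo=[1, 6, 7, 12, 13, 13, 15] (size 7, max 15) hi=[19, 28, 29, 33, 34, 41] (size 6, min 19) -> median=15
Step 14: insert 47 -> lo=[1, 6, 7, 12, 13, 13, 15] (size 7, max 15) hi=[19, 28, 29, 33, 34, 41, 47] (size 7, min 19) -> median=17
Step 15: insert 47 -> lo=[1, 6, 7, 12, 13, 13, 15, 19] (size 8, max 19) hi=[28, 29, 33, 34, 41, 47, 47] (size 7, min 28) -> median=19

Answer: 19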